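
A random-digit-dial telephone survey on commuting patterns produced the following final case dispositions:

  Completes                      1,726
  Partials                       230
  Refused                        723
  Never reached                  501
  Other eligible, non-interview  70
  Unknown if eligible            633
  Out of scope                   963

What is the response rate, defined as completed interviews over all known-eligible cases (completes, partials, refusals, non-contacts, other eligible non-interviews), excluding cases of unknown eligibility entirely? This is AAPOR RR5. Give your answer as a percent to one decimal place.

Numerator = 1726
Base = 1726 + 230 + 723 + 501 + 70 = 3250
RR5 = 1726 / 3250 = 0.5311

53.1%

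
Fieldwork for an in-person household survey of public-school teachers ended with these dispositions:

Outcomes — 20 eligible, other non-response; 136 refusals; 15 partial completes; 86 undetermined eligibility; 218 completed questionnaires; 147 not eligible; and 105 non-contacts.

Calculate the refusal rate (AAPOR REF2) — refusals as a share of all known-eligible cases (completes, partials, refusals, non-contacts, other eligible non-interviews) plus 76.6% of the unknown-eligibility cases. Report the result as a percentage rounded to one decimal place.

Num: 136
Determined eligible: 218 + 15 + 136 + 105 + 20 = 494
e × U: 0.7660 × 86 = 65.88
Denom: 494 + 65.88 = 559.88
REF2 = 136 / 559.88 = 0.2429

24.3%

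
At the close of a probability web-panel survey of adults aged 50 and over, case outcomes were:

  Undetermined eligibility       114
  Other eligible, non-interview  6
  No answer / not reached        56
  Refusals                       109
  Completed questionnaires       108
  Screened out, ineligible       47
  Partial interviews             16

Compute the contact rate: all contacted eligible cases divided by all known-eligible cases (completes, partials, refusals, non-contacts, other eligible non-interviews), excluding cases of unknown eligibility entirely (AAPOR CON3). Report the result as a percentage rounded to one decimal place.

Num = 108 + 16 + 109 + 6 = 239
Denom = 108 + 16 + 109 + 56 + 6 = 295
CON3 = 239 / 295 = 0.8102

81.0%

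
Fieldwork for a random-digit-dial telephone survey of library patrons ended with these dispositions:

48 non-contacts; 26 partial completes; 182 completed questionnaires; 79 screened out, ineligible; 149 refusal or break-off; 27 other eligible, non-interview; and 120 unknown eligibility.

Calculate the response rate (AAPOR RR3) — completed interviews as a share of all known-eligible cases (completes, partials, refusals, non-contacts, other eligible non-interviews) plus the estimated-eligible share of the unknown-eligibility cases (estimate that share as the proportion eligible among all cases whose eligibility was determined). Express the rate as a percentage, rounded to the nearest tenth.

34.1%

Num → 182
Determined eligible → 182 + 26 + 149 + 48 + 27 = 432
e = 432 / (432 + 79) = 432 / 511 = 0.8454
e × U → 0.8454 × 120 = 101.45
Denom → 432 + 101.45 = 533.45
RR3 = 182 / 533.45 = 0.3412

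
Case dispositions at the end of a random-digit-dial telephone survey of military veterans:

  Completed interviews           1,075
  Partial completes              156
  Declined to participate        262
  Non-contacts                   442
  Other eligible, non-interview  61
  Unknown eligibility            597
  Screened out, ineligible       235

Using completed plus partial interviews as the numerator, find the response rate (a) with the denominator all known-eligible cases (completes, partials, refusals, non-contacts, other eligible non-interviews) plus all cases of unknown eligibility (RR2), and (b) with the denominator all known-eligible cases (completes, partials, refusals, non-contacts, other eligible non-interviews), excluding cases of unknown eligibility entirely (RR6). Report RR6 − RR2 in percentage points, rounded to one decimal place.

14.2

Top = 1075 + 156 = 1231
Base = 1075 + 156 + 262 + 442 + 61 + 597 = 2593
RR2 = 1231 / 2593 = 0.4747
Base = 1075 + 156 + 262 + 442 + 61 = 1996
RR6 = 1231 / 1996 = 0.6167
Difference = 61.67 − 47.47 = 14.20 percentage points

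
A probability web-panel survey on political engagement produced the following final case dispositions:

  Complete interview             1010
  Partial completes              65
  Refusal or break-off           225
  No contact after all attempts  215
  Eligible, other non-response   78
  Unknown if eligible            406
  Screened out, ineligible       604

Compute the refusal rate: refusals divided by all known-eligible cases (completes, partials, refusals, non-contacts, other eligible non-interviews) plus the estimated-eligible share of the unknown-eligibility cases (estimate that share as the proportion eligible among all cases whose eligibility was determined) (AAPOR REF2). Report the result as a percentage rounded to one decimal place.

11.9%

Num: 225
Eligible (known): 1010 + 65 + 225 + 215 + 78 = 1593
e = 1593 / (1593 + 604) = 1593 / 2197 = 0.7251
Estimated eligible among unknowns: 0.7251 × 406 = 294.39
Denom: 1593 + 294.39 = 1887.39
REF2 = 225 / 1887.39 = 0.1192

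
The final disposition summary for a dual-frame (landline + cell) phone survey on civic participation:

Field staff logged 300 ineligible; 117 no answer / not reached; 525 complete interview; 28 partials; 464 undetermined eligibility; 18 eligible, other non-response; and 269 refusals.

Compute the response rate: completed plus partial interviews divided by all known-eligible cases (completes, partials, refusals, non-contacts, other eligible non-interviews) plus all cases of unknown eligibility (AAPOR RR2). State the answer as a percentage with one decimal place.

38.9%

Num → 525 + 28 = 553
Denominator → 525 + 28 + 269 + 117 + 18 + 464 = 1421
RR2 = 553 / 1421 = 0.3892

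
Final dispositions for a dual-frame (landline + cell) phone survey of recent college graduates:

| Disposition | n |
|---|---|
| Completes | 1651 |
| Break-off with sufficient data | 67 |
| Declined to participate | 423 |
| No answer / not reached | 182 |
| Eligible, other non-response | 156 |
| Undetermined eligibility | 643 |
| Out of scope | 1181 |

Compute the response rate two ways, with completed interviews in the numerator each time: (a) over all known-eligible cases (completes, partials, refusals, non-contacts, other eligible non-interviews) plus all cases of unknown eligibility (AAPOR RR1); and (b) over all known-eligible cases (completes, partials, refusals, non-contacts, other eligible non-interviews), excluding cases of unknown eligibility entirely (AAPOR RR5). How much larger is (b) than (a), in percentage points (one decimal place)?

13.7

Num = 1651
Denominator = 1651 + 67 + 423 + 182 + 156 + 643 = 3122
RR1 = 1651 / 3122 = 0.5288
Denominator = 1651 + 67 + 423 + 182 + 156 = 2479
RR5 = 1651 / 2479 = 0.6660
Difference = 66.60 − 52.88 = 13.72 percentage points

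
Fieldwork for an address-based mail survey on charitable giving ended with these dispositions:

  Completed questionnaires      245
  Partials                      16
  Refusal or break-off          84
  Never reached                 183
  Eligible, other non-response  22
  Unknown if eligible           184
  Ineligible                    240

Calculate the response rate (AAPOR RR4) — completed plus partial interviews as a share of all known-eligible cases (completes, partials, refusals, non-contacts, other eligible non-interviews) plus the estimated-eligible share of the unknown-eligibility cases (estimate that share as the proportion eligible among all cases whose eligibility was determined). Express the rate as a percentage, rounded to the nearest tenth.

38.5%

Top → 245 + 16 = 261
Known eligible → 245 + 16 + 84 + 183 + 22 = 550
e = 550 / (550 + 240) = 550 / 790 = 0.6962
e × U → 0.6962 × 184 = 128.10
Denom → 550 + 128.10 = 678.10
RR4 = 261 / 678.10 = 0.3849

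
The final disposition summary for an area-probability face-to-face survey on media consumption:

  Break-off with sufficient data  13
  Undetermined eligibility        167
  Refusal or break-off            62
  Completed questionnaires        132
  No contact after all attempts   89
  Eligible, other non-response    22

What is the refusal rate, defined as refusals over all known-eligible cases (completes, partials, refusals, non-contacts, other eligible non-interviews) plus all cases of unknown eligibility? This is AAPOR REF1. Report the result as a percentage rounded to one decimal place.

12.8%

Top = 62
Base = 132 + 13 + 62 + 89 + 22 + 167 = 485
REF1 = 62 / 485 = 0.1278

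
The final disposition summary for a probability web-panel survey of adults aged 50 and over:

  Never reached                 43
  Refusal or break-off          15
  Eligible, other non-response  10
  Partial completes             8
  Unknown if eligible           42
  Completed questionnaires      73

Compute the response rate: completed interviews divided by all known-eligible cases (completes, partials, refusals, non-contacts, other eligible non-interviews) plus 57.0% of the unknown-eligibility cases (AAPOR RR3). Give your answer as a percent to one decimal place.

Top: 73
Known eligible: 73 + 8 + 15 + 43 + 10 = 149
e × U: 0.5700 × 42 = 23.94
Base: 149 + 23.94 = 172.94
RR3 = 73 / 172.94 = 0.4221

42.2%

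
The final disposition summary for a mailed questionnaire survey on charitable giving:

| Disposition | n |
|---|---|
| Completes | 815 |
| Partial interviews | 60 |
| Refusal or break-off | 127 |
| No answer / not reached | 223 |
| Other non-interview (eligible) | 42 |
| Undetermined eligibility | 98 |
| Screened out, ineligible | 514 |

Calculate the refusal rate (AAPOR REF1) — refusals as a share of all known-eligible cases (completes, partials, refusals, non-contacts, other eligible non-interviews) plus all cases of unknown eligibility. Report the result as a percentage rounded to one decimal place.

Numerator → 127
Denom → 815 + 60 + 127 + 223 + 42 + 98 = 1365
REF1 = 127 / 1365 = 0.0930

9.3%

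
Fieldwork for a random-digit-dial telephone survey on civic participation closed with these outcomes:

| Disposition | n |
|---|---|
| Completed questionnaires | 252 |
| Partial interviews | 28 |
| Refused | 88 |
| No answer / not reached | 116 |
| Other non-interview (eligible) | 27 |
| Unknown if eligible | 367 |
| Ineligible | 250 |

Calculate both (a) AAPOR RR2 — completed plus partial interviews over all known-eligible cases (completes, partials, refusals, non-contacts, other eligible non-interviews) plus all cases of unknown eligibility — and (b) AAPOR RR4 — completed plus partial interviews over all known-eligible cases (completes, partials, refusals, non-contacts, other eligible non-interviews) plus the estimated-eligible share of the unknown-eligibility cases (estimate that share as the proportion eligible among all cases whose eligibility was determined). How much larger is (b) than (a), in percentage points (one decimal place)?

Numerator: 252 + 28 = 280
Denom: 252 + 28 + 88 + 116 + 27 + 367 = 878
RR2 = 280 / 878 = 0.3189
Known eligible: 252 + 28 + 88 + 116 + 27 = 511
e = 511 / (511 + 250) = 511 / 761 = 0.6715
Eligible share of unknowns: 0.6715 × 367 = 246.44
Denom: 511 + 246.44 = 757.44
RR4 = 280 / 757.44 = 0.3697
Difference = 36.97 − 31.89 = 5.08 percentage points

5.1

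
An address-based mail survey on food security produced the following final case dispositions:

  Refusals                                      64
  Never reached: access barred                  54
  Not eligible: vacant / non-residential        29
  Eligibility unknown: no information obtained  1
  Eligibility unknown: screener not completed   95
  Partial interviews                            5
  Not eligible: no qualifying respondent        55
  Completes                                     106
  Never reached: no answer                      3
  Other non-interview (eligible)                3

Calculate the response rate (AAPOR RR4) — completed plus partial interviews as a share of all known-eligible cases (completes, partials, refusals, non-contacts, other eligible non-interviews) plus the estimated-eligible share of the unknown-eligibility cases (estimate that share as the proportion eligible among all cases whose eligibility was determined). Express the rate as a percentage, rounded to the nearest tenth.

36.3%

Never reached = 3 + 54 = 57
Eligibility not determined = 95 + 1 = 96
Screened out, ineligible = 55 + 29 = 84
Top → 106 + 5 = 111
Determined eligible → 106 + 5 + 64 + 57 + 3 = 235
e = 235 / (235 + 84) = 235 / 319 = 0.7367
Estimated eligible among unknowns → 0.7367 × 96 = 70.72
Denominator → 235 + 70.72 = 305.72
RR4 = 111 / 305.72 = 0.3631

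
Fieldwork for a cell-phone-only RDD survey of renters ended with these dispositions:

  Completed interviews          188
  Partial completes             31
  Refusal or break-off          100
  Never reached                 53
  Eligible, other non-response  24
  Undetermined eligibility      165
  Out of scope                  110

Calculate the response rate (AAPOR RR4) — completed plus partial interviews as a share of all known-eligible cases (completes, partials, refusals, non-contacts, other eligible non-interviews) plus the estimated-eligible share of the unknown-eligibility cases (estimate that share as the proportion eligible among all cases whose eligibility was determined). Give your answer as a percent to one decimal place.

Num → 188 + 31 = 219
Eligible (known) → 188 + 31 + 100 + 53 + 24 = 396
e = 396 / (396 + 110) = 396 / 506 = 0.7826
e × U → 0.7826 × 165 = 129.13
Base → 396 + 129.13 = 525.13
RR4 = 219 / 525.13 = 0.4170

41.7%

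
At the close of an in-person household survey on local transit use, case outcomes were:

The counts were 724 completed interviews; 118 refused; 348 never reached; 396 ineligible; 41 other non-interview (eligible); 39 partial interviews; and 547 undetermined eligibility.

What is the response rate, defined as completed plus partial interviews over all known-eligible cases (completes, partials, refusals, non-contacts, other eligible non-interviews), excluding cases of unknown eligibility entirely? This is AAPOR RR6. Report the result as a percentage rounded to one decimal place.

Numerator = 724 + 39 = 763
Denom = 724 + 39 + 118 + 348 + 41 = 1270
RR6 = 763 / 1270 = 0.6008

60.1%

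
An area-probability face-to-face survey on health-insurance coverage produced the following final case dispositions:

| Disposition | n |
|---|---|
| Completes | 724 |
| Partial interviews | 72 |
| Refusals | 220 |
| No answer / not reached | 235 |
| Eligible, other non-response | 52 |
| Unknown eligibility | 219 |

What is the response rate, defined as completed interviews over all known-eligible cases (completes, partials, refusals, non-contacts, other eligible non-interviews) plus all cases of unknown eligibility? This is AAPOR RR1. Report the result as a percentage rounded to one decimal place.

Numerator → 724
Denom → 724 + 72 + 220 + 235 + 52 + 219 = 1522
RR1 = 724 / 1522 = 0.4757

47.6%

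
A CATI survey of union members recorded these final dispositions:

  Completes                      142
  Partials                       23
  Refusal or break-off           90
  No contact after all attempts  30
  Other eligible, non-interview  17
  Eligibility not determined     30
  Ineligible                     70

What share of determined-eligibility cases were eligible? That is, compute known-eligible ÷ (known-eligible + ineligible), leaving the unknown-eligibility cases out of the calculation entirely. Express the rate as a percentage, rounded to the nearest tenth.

81.2%

Known eligible: 142 + 23 + 90 + 30 + 17 = 302
e = 302 / (302 + 70) = 302 / 372 = 0.8118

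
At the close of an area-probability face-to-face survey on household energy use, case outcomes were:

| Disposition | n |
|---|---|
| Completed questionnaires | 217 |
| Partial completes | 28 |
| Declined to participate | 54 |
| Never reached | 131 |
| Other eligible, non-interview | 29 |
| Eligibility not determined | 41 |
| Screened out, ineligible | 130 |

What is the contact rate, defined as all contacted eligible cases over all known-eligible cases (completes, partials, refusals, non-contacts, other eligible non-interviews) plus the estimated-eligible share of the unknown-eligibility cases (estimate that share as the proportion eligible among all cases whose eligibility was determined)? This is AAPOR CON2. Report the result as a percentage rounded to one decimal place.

66.8%

Top = 217 + 28 + 54 + 29 = 328
Determined eligible = 217 + 28 + 54 + 131 + 29 = 459
e = 459 / (459 + 130) = 459 / 589 = 0.7793
e × U = 0.7793 × 41 = 31.95
Denominator = 459 + 31.95 = 490.95
CON2 = 328 / 490.95 = 0.6681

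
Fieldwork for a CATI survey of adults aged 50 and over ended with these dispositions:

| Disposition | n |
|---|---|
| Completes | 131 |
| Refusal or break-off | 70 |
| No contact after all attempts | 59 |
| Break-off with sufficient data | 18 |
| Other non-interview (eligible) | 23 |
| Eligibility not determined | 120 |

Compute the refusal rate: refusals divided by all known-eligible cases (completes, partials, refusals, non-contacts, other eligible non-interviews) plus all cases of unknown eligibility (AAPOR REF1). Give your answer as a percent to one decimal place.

16.6%

Top: 70
Denom: 131 + 18 + 70 + 59 + 23 + 120 = 421
REF1 = 70 / 421 = 0.1663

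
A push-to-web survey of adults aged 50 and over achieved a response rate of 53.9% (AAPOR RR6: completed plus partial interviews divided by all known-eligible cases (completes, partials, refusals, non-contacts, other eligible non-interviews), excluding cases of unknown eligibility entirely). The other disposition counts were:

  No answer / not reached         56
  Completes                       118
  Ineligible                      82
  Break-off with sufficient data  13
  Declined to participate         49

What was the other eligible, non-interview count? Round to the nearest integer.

Top: 118 + 13 = 131
RR6 = 131 / D = 0.539
D = 131 / 0.539 = 243.0
Rest of base = 236
other eligible, non-interview = 243.0 − 236 ≈ 7

7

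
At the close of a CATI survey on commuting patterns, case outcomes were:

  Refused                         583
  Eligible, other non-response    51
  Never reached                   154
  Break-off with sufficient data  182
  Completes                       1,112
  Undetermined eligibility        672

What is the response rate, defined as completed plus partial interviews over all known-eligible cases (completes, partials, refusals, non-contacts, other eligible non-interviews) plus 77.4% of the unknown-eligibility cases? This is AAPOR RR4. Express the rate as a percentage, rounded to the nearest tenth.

Top: 1112 + 182 = 1294
Known eligible: 1112 + 182 + 583 + 154 + 51 = 2082
Eligible share of unknowns: 0.7740 × 672 = 520.13
Denom: 2082 + 520.13 = 2602.13
RR4 = 1294 / 2602.13 = 0.4973

49.7%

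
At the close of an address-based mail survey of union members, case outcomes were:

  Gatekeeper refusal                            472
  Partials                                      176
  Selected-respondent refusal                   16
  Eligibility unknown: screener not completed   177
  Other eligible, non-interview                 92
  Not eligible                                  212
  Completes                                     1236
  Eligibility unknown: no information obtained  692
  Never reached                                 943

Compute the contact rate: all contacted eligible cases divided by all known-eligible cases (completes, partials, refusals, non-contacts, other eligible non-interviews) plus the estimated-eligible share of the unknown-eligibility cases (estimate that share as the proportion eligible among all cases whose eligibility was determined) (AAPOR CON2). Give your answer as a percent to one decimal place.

53.2%

Declined to participate = 472 + 16 = 488
Unknown if eligible = 177 + 692 = 869
Numerator = 1236 + 176 + 488 + 92 = 1992
Eligible (known) = 1236 + 176 + 488 + 943 + 92 = 2935
e = 2935 / (2935 + 212) = 2935 / 3147 = 0.9326
Eligible share of unknowns = 0.9326 × 869 = 810.43
Denom = 2935 + 810.43 = 3745.43
CON2 = 1992 / 3745.43 = 0.5318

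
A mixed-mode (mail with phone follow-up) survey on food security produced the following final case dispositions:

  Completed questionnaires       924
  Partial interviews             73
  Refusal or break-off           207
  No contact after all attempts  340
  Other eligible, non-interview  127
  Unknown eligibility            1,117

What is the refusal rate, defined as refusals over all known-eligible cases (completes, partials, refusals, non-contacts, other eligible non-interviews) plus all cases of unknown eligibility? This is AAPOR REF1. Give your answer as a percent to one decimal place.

Numerator = 207
Base = 924 + 73 + 207 + 340 + 127 + 1117 = 2788
REF1 = 207 / 2788 = 0.0742

7.4%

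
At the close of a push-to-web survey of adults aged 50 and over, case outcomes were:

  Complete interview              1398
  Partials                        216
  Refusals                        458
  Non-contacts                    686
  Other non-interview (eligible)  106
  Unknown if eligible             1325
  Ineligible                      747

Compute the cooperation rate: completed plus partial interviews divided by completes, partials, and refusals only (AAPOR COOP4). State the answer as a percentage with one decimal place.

Top → 1398 + 216 = 1614
Base → 1398 + 216 + 458 = 2072
COOP4 = 1614 / 2072 = 0.7790

77.9%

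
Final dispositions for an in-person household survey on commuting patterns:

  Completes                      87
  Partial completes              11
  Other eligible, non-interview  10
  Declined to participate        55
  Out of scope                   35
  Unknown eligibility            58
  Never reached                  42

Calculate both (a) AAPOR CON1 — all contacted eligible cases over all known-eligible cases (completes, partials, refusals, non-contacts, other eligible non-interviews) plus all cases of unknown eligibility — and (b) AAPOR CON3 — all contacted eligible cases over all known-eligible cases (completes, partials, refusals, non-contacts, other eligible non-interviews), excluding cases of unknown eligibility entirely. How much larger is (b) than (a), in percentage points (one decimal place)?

Top → 87 + 11 + 55 + 10 = 163
Base → 87 + 11 + 55 + 42 + 10 + 58 = 263
CON1 = 163 / 263 = 0.6198
Base → 87 + 11 + 55 + 42 + 10 = 205
CON3 = 163 / 205 = 0.7951
Difference = 79.51 − 61.98 = 17.53 percentage points

17.5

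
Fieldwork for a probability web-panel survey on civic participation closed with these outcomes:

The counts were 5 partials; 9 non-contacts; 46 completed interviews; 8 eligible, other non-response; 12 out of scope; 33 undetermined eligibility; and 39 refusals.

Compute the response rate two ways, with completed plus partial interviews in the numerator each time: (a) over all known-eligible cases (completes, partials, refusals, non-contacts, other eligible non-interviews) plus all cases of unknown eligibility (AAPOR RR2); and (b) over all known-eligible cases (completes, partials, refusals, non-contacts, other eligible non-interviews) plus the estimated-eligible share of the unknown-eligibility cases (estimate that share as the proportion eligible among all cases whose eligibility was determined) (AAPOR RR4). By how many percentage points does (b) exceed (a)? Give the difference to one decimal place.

Top → 46 + 5 = 51
Base → 46 + 5 + 39 + 9 + 8 + 33 = 140
RR2 = 51 / 140 = 0.3643
Known eligible → 46 + 5 + 39 + 9 + 8 = 107
e = 107 / (107 + 12) = 107 / 119 = 0.8992
Estimated eligible among unknowns → 0.8992 × 33 = 29.67
Base → 107 + 29.67 = 136.67
RR4 = 51 / 136.67 = 0.3732
Difference = 37.32 − 36.43 = 0.89 percentage points

0.9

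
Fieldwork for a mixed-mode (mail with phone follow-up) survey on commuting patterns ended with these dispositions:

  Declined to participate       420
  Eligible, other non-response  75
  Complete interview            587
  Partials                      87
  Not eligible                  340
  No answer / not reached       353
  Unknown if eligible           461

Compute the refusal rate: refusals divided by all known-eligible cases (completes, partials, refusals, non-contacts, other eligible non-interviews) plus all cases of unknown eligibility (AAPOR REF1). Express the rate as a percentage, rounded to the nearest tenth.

21.2%

Num = 420
Denominator = 587 + 87 + 420 + 353 + 75 + 461 = 1983
REF1 = 420 / 1983 = 0.2118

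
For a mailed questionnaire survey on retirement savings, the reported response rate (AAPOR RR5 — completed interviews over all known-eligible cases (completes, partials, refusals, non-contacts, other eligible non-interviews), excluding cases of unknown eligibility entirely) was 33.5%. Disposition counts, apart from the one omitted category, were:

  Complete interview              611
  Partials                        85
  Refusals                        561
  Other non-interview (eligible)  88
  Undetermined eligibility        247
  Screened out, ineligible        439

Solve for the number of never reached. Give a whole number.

479

RR5 = 611 / D = 0.335
D = 611 / 0.335 = 1823.9
Other denominator terms total 1345
never reached = 1823.9 − 1345 ≈ 479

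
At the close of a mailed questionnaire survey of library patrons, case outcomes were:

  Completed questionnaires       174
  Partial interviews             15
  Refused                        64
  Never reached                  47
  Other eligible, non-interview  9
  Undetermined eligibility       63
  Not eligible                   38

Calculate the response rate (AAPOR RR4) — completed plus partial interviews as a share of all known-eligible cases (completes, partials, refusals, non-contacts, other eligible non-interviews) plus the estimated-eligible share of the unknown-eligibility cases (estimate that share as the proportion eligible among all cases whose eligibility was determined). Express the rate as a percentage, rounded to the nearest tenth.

Num = 174 + 15 = 189
Known eligible = 174 + 15 + 64 + 47 + 9 = 309
e = 309 / (309 + 38) = 309 / 347 = 0.8905
Eligible share of unknowns = 0.8905 × 63 = 56.10
Denom = 309 + 56.10 = 365.10
RR4 = 189 / 365.10 = 0.5177

51.8%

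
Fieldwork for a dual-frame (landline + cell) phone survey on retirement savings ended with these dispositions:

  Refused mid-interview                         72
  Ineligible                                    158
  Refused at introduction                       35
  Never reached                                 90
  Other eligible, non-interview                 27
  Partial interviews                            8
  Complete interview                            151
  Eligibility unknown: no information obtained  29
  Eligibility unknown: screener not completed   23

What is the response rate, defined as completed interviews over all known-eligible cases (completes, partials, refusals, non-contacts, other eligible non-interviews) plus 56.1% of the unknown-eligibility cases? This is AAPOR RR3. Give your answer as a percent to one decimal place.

Declined to participate = 35 + 72 = 107
Undetermined eligibility = 23 + 29 = 52
Numerator = 151
Determined eligible = 151 + 8 + 107 + 90 + 27 = 383
Estimated eligible among unknowns = 0.5610 × 52 = 29.17
Denom = 383 + 29.17 = 412.17
RR3 = 151 / 412.17 = 0.3664

36.6%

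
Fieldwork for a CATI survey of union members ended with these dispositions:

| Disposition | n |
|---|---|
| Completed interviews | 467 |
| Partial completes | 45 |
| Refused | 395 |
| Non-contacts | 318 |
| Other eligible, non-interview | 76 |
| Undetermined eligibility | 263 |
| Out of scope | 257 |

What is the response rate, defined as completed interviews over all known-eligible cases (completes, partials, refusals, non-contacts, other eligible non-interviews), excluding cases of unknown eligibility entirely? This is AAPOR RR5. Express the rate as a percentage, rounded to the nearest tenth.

35.9%

Numerator → 467
Denominator → 467 + 45 + 395 + 318 + 76 = 1301
RR5 = 467 / 1301 = 0.3590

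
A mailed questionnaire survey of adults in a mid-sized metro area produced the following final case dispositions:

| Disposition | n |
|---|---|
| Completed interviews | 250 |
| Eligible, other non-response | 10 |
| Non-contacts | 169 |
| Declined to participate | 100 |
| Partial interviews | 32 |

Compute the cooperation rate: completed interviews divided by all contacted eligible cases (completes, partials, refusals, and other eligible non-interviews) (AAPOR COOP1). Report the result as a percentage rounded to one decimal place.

Numerator = 250
Base = 250 + 32 + 100 + 10 = 392
COOP1 = 250 / 392 = 0.6378

63.8%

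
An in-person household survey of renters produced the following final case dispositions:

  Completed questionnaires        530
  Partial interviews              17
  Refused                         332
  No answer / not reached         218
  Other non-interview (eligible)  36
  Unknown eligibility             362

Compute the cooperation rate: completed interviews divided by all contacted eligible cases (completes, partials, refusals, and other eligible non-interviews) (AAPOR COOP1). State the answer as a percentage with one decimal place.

57.9%

Num → 530
Denom → 530 + 17 + 332 + 36 = 915
COOP1 = 530 / 915 = 0.5792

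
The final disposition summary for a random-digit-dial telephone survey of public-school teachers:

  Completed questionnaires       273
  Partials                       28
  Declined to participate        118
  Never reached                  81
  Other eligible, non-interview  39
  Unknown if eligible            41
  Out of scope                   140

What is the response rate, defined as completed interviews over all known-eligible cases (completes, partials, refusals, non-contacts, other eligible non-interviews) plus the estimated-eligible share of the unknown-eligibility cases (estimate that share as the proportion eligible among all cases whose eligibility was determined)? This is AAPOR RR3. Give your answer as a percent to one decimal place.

47.8%

Num → 273
Known eligible → 273 + 28 + 118 + 81 + 39 = 539
e = 539 / (539 + 140) = 539 / 679 = 0.7938
Estimated eligible among unknowns → 0.7938 × 41 = 32.55
Denom → 539 + 32.55 = 571.55
RR3 = 273 / 571.55 = 0.4776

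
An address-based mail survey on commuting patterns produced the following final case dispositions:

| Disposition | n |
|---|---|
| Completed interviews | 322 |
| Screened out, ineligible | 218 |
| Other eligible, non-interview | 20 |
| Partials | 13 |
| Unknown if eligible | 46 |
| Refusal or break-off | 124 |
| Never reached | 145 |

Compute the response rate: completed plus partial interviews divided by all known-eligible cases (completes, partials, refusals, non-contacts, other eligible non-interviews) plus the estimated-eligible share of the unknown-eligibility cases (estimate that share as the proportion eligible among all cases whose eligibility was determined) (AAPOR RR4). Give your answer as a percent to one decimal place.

Num → 322 + 13 = 335
Eligible (known) → 322 + 13 + 124 + 145 + 20 = 624
e = 624 / (624 + 218) = 624 / 842 = 0.7411
e × U → 0.7411 × 46 = 34.09
Base → 624 + 34.09 = 658.09
RR4 = 335 / 658.09 = 0.5090

50.9%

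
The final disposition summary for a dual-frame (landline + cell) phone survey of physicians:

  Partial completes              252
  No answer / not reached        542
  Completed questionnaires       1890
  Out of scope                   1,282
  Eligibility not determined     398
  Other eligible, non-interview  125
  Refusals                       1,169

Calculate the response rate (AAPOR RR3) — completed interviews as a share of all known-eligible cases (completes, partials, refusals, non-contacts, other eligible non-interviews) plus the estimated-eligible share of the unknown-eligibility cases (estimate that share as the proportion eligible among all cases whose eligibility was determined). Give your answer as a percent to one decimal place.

44.2%

Num → 1890
Eligible (known) → 1890 + 252 + 1169 + 542 + 125 = 3978
e = 3978 / (3978 + 1282) = 3978 / 5260 = 0.7563
Estimated eligible among unknowns → 0.7563 × 398 = 301.01
Denom → 3978 + 301.01 = 4279.01
RR3 = 1890 / 4279.01 = 0.4417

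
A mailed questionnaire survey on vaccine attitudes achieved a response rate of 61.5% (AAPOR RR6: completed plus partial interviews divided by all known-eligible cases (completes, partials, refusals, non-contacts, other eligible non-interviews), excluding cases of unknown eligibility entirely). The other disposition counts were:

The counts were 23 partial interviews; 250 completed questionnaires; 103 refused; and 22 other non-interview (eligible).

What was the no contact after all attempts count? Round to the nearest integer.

46

Numerator = 250 + 23 = 273
RR6 = 273 / D = 0.615
D = 273 / 0.615 = 443.9
Remaining denominator categories sum to 398
no contact after all attempts = 443.9 − 398 ≈ 46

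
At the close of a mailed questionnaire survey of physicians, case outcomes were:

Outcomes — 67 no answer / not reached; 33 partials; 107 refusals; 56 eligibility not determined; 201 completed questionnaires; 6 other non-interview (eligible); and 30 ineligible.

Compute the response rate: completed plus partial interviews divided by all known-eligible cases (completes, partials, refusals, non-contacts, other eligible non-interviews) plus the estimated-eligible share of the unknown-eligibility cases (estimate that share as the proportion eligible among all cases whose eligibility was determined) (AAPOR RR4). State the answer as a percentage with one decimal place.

50.2%

Top = 201 + 33 = 234
Known eligible = 201 + 33 + 107 + 67 + 6 = 414
e = 414 / (414 + 30) = 414 / 444 = 0.9324
Eligible share of unknowns = 0.9324 × 56 = 52.21
Denominator = 414 + 52.21 = 466.21
RR4 = 234 / 466.21 = 0.5019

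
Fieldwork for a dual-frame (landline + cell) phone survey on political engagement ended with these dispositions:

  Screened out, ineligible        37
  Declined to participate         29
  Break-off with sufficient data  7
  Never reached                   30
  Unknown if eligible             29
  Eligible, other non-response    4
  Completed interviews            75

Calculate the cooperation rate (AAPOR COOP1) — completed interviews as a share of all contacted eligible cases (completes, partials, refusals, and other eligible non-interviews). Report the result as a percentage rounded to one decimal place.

Num = 75
Denom = 75 + 7 + 29 + 4 = 115
COOP1 = 75 / 115 = 0.6522

65.2%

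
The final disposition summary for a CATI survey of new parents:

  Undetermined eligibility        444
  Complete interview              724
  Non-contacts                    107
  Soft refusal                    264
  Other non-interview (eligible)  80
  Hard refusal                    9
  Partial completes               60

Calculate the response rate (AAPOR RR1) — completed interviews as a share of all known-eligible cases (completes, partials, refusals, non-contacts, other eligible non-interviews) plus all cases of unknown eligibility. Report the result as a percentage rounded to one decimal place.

Refusals = 9 + 264 = 273
Top = 724
Base = 724 + 60 + 273 + 107 + 80 + 444 = 1688
RR1 = 724 / 1688 = 0.4289

42.9%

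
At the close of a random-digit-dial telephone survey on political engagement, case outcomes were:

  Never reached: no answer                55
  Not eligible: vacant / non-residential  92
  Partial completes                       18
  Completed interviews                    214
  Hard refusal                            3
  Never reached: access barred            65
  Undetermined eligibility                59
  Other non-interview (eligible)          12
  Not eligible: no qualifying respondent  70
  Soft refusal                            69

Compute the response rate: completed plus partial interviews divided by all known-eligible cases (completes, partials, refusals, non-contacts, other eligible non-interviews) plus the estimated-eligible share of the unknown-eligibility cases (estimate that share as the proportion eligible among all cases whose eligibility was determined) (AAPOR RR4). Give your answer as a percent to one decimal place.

Refusals = 3 + 69 = 72
No contact after all attempts = 55 + 65 = 120
Ineligible = 70 + 92 = 162
Top: 214 + 18 = 232
Known eligible: 214 + 18 + 72 + 120 + 12 = 436
e = 436 / (436 + 162) = 436 / 598 = 0.7291
Eligible share of unknowns: 0.7291 × 59 = 43.02
Denom: 436 + 43.02 = 479.02
RR4 = 232 / 479.02 = 0.4843

48.4%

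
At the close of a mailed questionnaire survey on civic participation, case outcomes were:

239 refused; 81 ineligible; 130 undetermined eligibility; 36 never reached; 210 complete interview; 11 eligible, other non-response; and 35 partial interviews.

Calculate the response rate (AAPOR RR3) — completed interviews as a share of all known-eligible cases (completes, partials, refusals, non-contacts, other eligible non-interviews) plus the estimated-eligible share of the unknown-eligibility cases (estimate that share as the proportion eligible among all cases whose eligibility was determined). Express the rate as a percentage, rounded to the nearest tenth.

32.6%

Numerator → 210
Determined eligible → 210 + 35 + 239 + 36 + 11 = 531
e = 531 / (531 + 81) = 531 / 612 = 0.8676
Eligible share of unknowns → 0.8676 × 130 = 112.79
Base → 531 + 112.79 = 643.79
RR3 = 210 / 643.79 = 0.3262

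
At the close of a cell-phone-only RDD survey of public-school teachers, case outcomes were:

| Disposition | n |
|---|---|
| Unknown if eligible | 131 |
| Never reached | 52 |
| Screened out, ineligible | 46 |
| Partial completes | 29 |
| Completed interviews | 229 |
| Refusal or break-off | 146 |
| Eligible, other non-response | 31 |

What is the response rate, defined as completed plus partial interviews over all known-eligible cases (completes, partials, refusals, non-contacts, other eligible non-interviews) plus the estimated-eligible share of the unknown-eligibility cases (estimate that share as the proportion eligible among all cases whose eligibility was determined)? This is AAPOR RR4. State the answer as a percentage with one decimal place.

42.5%

Top → 229 + 29 = 258
Known eligible → 229 + 29 + 146 + 52 + 31 = 487
e = 487 / (487 + 46) = 487 / 533 = 0.9137
Eligible share of unknowns → 0.9137 × 131 = 119.69
Denominator → 487 + 119.69 = 606.69
RR4 = 258 / 606.69 = 0.4253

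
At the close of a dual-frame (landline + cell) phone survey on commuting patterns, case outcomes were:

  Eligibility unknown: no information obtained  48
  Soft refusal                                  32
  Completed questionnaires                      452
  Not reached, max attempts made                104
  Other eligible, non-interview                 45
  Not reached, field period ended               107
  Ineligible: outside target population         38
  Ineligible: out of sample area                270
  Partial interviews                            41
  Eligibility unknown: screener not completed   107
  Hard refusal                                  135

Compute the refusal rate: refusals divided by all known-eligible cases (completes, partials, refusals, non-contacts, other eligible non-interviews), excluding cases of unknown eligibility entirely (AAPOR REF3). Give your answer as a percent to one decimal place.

Refused = 135 + 32 = 167
No answer / not reached = 107 + 104 = 211
Unknown eligibility = 107 + 48 = 155
Out of scope = 38 + 270 = 308
Top = 167
Denominator = 452 + 41 + 167 + 211 + 45 = 916
REF3 = 167 / 916 = 0.1823

18.2%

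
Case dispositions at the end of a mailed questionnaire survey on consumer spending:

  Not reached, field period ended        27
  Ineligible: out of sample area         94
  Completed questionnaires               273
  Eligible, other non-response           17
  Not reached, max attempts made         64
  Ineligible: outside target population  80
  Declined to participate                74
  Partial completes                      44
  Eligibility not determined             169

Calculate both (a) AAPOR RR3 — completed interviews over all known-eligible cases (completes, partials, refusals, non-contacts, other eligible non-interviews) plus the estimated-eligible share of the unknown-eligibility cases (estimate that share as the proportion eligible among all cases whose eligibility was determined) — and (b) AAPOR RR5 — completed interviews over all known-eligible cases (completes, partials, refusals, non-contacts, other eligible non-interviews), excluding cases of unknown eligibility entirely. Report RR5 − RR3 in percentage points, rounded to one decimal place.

No contact after all attempts = 27 + 64 = 91
Out of scope = 80 + 94 = 174
Numerator: 273
Determined eligible: 273 + 44 + 74 + 91 + 17 = 499
e = 499 / (499 + 174) = 499 / 673 = 0.7415
Estimated eligible among unknowns: 0.7415 × 169 = 125.31
Denom: 499 + 125.31 = 624.31
RR3 = 273 / 624.31 = 0.4373
Denom: 273 + 44 + 74 + 91 + 17 = 499
RR5 = 273 / 499 = 0.5471
Difference = 54.71 − 43.73 = 10.98 percentage points

11.0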